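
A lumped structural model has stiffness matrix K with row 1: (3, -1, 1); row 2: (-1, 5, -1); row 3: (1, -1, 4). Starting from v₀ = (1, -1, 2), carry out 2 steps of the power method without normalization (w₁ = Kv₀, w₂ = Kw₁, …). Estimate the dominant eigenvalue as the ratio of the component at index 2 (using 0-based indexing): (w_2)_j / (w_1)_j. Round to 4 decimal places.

w1 = Kv₀ = (6, -8, 10)
w2 = Kw1 = (36, -56, 54)
Ratio at component: 54 / 10 = 5.4000

λ ≈ 5.4000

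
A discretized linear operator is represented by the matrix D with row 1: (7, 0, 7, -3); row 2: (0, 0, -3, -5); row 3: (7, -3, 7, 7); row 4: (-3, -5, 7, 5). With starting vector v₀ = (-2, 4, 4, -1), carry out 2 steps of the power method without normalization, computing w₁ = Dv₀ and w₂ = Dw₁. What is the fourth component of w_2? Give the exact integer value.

w1 = Dv₀ = (7·(-2) + 0·4 + 7·4 + (-3)·(-1); 0·(-2) + 0·4 + (-3)·4 + (-5)·(-1); 7·(-2) + (-3)·4 + 7·4 + 7·(-1); (-3)·(-2) + (-5)·4 + 7·4 + 5·(-1)) = (17, -7, -5, 9)
w2 = Dw1 = (7·17 + 0·(-7) + 7·(-5) + (-3)·9; 0·17 + 0·(-7) + (-3)·(-5) + (-5)·9; 7·17 + (-3)·(-7) + 7·(-5) + 7·9; (-3)·17 + (-5)·(-7) + 7·(-5) + 5·9) = (57, -30, 168, -6)
The requested component of w2 is -6.

-6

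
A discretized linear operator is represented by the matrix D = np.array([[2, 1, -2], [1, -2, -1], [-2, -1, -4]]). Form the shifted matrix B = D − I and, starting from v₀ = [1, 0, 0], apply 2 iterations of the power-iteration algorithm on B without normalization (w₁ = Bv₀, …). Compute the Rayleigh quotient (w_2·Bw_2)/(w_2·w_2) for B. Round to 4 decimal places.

B = D − I has rows (1, 1, -2); (1, -3, -1); (-2, -1, -5)
w1 = Bv₀ = (1·1 + 1·0 + (-2)·0; 1·1 + (-3)·0 + (-1)·0; (-2)·1 + (-1)·0 + (-5)·0) = (1, 1, -2)
w2 = Bw1 = (1·1 + 1·1 + (-2)·(-2); 1·1 + (-3)·1 + (-1)·(-2); (-2)·1 + (-1)·1 + (-5)·(-2)) = (6, 0, 7)
Bw2 = (-8, -1, -47)
w2·Bw2 = -377; w2·w2 = 85; μ ≈ -377/85 = -4.4353

-4.4353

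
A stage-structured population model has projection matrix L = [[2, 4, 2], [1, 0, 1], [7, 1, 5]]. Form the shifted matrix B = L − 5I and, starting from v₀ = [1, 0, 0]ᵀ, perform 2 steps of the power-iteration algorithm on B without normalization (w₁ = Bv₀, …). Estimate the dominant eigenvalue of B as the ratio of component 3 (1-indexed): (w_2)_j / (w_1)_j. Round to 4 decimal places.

B = L − 5I has rows (-3, 4, 2); (1, -5, 1); (7, 1, 0)
w1 = Bv₀ = (-3, 1, 7)
w2 = Bw1 = (27, -1, -20)
Ratio: -20/7 = -2.8571

-2.8571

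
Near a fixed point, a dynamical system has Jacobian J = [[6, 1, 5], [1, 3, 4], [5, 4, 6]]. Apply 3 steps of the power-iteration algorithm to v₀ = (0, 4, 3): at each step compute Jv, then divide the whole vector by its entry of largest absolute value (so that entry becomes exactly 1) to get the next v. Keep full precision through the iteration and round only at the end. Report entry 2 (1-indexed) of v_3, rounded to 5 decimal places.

0.53321

Jv0 = (19.000000, 24.000000, 34.000000); divide by 34.000000 → v1 = (0.558824, 0.705882, 1.000000)
Jv1 = (9.058824, 6.676471, 11.617647); divide by 11.617647 → v2 = (0.779747, 0.574684, 1.000000)
Jv2 = (10.253165, 6.503797, 12.197468); divide by 12.197468 → v3 = (0.840598, 0.533209, 1.000000)
Requested entry of v3: 2569/4818 = 0.53321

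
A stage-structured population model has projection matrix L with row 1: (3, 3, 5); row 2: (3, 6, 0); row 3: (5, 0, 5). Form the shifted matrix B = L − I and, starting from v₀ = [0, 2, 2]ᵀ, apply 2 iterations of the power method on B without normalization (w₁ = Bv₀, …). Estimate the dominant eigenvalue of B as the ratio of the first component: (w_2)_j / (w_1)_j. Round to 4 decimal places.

μ ≈ 6.3750

B = L − I has rows (2, 3, 5); (3, 5, 0); (5, 0, 4)
w1 = Bv₀ = (16, 10, 8)
w2 = Bw1 = (102, 98, 112)
Ratio: 102/16 = 6.3750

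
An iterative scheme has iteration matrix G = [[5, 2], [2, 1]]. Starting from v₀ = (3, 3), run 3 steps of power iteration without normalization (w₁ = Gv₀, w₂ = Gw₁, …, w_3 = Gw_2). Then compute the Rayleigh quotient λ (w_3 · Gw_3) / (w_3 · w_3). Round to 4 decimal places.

λ ≈ 5.8284

w1 = Gv₀ = (5·3 + 2·3; 2·3 + 1·3) = (21, 9)
w2 = Gw1 = (5·21 + 2·9; 2·21 + 1·9) = (123, 51)
w3 = Gw2 = (717, 297)
Gw3 = (4179, 1731)
w3·Gw3 = 717·4179 + 297·1731 = 3510450; w3·w3 = 717·717 + 297·297 = 602298
λ ≈ 3510450/602298 = 5.8284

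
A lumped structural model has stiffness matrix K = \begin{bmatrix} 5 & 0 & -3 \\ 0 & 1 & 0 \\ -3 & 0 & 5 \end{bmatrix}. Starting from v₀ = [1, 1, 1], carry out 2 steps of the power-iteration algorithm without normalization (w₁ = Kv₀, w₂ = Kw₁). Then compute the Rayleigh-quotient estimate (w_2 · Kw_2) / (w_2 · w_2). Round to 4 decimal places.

w1 = Kv₀ = (5·1 + 0·1 + (-3)·1; 0·1 + 1·1 + 0·1; (-3)·1 + 0·1 + 5·1) = (2, 1, 2)
w2 = Kw1 = (5·2 + 0·1 + (-3)·2; 0·2 + 1·1 + 0·2; (-3)·2 + 0·1 + 5·2) = (4, 1, 4)
Kw2 = (8, 1, 8)
w2·Kw2 = 4·8 + 1·1 + 4·8 = 65; w2·w2 = 4·4 + 1·1 + 4·4 = 33
λ ≈ 65/33 = 1.9697

λ ≈ 1.9697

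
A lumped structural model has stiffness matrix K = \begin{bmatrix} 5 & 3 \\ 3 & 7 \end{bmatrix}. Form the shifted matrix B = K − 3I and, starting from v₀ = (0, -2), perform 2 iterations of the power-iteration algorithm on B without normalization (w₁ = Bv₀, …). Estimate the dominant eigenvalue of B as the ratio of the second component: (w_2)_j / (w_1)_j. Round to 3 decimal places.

μ ≈ 6.250

B = K − 3I has rows (2, 3); (3, 4)
w1 = Bv₀ = (2·0 + 3·(-2); 3·0 + 4·(-2)) = (-6, -8)
w2 = Bw1 = (2·(-6) + 3·(-8); 3·(-6) + 4·(-8)) = (-36, -50)
Ratio: -50/-8 = 6.250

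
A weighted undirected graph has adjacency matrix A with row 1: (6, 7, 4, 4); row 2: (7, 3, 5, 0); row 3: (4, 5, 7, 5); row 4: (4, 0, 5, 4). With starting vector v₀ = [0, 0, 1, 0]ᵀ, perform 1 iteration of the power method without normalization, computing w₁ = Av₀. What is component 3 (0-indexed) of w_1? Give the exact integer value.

5

w1 = Av₀ = (6·0 + 7·0 + 4·1 + 4·0; 7·0 + 3·0 + 5·1 + 0·0; 4·0 + 5·0 + 7·1 + 5·0; 4·0 + 0·0 + 5·1 + 4·0) = (4, 5, 7, 5)
The requested component of w1 is 5.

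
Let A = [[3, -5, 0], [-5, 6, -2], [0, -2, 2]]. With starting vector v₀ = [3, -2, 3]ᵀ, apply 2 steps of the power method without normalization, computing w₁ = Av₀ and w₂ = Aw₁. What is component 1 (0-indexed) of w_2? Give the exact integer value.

-313

w1 = Av₀ = (3·3 + (-5)·(-2) + 0·3; (-5)·3 + 6·(-2) + (-2)·3; 0·3 + (-2)·(-2) + 2·3) = (19, -33, 10)
w2 = Aw1 = (3·19 + (-5)·(-33) + 0·10; (-5)·19 + 6·(-33) + (-2)·10; 0·19 + (-2)·(-33) + 2·10) = (222, -313, 86)
The requested component of w2 is -313.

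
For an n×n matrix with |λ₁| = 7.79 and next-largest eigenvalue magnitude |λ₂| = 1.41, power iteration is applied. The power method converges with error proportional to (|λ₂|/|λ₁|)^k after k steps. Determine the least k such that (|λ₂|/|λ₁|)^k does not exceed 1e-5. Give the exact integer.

7

|λ₂/λ₁| = 1.41/7.79 = 0.18100
Need k ≥ ln(1e-5) / ln(0.18100) = -11.5129 / -1.7093 ≈ 6.736
Smallest integer k satisfying the bound: 7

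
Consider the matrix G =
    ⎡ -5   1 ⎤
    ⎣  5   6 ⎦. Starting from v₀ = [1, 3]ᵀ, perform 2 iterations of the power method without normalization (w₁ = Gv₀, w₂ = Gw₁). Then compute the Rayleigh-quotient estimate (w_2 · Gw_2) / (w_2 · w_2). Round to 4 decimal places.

λ ≈ 6.7649

w1 = Gv₀ = ((-5)·1 + 1·3; 5·1 + 6·3) = (-2, 23)
w2 = Gw1 = ((-5)·(-2) + 1·23; 5·(-2) + 6·23) = (33, 128)
Gw2 = (-37, 933)
w2·Gw2 = 33·(-37) + 128·933 = 118203; w2·w2 = 33·33 + 128·128 = 17473
λ ≈ 118203/17473 = 6.7649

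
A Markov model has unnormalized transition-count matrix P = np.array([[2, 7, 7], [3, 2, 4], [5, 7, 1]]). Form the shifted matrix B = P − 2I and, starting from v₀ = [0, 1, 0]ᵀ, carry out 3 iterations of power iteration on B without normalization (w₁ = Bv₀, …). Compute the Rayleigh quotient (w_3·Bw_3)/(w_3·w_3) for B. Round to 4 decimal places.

B = P − 2I has rows (0, 7, 7); (3, 0, 4); (5, 7, -1)
w1 = Bv₀ = (0·0 + 7·1 + 7·0; 3·0 + 0·1 + 4·0; 5·0 + 7·1 + (-1)·0) = (7, 0, 7)
w2 = Bw1 = (0·7 + 7·0 + 7·7; 3·7 + 0·0 + 4·7; 5·7 + 7·0 + (-1)·7) = (49, 49, 28)
w3 = Bw2 = (539, 259, 560)
Bw3 = (5733, 3857, 3948)
w3·Bw3 = 6299930; w3·w3 = 671202; μ ≈ 6299930/671202 = 9.3860

9.3860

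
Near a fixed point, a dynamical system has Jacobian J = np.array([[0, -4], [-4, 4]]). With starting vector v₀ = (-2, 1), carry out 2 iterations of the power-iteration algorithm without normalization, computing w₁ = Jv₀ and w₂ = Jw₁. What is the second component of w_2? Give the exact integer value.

w1 = Jv₀ = (0·(-2) + (-4)·1; (-4)·(-2) + 4·1) = (-4, 12)
w2 = Jw1 = (0·(-4) + (-4)·12; (-4)·(-4) + 4·12) = (-48, 64)
The requested component of w2 is 64.

64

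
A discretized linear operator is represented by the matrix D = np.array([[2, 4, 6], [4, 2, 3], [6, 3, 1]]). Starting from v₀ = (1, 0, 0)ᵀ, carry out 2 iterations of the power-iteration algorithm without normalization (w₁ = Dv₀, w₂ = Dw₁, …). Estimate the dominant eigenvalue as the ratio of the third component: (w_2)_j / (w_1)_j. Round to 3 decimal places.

w1 = Dv₀ = (2·1 + 4·0 + 6·0; 4·1 + 2·0 + 3·0; 6·1 + 3·0 + 1·0) = (2, 4, 6)
w2 = Dw1 = (2·2 + 4·4 + 6·6; 4·2 + 2·4 + 3·6; 6·2 + 3·4 + 1·6) = (56, 34, 30)
Ratio at component: 30 / 6 = 5.000

λ ≈ 5.000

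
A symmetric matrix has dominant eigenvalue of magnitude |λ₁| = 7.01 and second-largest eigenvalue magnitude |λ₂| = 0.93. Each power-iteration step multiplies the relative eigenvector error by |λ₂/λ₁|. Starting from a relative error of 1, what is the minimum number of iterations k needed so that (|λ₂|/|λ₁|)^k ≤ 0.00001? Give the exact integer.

6

|λ₂/λ₁| = 0.93/7.01 = 0.13267
Need k ≥ ln(0.00001) / ln(0.13267) = -11.5129 / -2.0199 ≈ 5.700
Smallest integer k satisfying the bound: 6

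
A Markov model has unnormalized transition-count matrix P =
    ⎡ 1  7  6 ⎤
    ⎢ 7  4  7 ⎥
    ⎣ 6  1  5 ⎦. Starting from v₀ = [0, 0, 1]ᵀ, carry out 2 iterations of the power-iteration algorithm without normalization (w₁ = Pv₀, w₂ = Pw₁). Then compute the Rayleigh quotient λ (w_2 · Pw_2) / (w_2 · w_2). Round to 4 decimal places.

λ ≈ 14.2465

w1 = Pv₀ = (1·0 + 7·0 + 6·1; 7·0 + 4·0 + 7·1; 6·0 + 1·0 + 5·1) = (6, 7, 5)
w2 = Pw1 = (1·6 + 7·7 + 6·5; 7·6 + 4·7 + 7·5; 6·6 + 1·7 + 5·5) = (85, 105, 68)
Pw2 = (1228, 1491, 955)
w2·Pw2 = 85·1228 + 105·1491 + 68·955 = 325875; w2·w2 = 85·85 + 105·105 + 68·68 = 22874
λ ≈ 325875/22874 = 14.2465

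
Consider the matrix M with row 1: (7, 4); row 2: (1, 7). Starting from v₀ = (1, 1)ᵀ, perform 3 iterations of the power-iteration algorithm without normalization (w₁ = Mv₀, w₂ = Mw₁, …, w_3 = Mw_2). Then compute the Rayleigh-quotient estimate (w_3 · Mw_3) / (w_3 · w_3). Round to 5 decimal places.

w1 = Mv₀ = (7·1 + 4·1; 1·1 + 7·1) = (11, 8)
w2 = Mw1 = (7·11 + 4·8; 1·11 + 7·8) = (109, 67)
w3 = Mw2 = (1031, 578)
Mw3 = (9529, 5077)
w3·Mw3 = 1031·9529 + 578·5077 = 12758905; w3·w3 = 1031·1031 + 578·578 = 1397045
λ ≈ 12758905/1397045 = 9.13278

9.13278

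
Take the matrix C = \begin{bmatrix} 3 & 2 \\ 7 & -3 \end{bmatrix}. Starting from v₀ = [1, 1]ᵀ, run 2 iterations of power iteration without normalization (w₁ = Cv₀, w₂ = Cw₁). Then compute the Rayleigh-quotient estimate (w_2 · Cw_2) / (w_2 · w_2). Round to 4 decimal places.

w1 = Cv₀ = (5, 4)
w2 = Cw1 = (23, 23)
Cw2 = (115, 92)
w2·Cw2 = 23·115 + 23·92 = 4761; w2·w2 = 23·23 + 23·23 = 1058
λ ≈ 4761/1058 = 4.5000

λ ≈ 4.5000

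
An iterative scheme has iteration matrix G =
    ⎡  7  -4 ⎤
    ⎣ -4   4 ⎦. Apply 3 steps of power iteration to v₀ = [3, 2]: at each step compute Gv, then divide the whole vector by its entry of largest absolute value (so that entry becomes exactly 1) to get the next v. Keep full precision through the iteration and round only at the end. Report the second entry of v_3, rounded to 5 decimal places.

Gv0 = (13.000000, -4.000000); divide by 13.000000 → v1 = (1.000000, -0.307692)
Gv1 = (8.230769, -5.230769); divide by 8.230769 → v2 = (1.000000, -0.635514)
Gv2 = (9.542056, -6.542056); divide by 9.542056 → v3 = (1.000000, -0.685602)
Requested entry of v3: -700/1021 = -0.68560

-0.68560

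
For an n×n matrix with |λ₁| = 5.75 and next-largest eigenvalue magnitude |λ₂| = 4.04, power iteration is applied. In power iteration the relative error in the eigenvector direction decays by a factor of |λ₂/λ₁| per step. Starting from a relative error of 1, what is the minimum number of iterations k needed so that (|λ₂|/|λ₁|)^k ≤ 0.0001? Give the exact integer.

27

|λ₂/λ₁| = 4.04/5.75 = 0.70261
Need k ≥ ln(0.0001) / ln(0.70261) = -9.2103 / -0.3530 ≈ 26.095
Smallest integer k satisfying the bound: 27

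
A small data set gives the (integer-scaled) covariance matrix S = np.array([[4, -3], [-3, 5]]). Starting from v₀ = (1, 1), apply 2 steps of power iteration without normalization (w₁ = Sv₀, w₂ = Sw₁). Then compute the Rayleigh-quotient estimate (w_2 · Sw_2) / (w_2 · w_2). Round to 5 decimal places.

6.50943

w1 = Sv₀ = (4·1 + (-3)·1; (-3)·1 + 5·1) = (1, 2)
w2 = Sw1 = (4·1 + (-3)·2; (-3)·1 + 5·2) = (-2, 7)
Sw2 = (-29, 41)
w2·Sw2 = (-2)·(-29) + 7·41 = 345; w2·w2 = (-2)·(-2) + 7·7 = 53
λ ≈ 345/53 = 6.50943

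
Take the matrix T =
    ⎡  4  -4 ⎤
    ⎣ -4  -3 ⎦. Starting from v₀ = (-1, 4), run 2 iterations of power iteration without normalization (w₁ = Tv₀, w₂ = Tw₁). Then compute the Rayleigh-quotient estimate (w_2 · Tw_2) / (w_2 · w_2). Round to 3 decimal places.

1.273

w1 = Tv₀ = (-20, -8)
w2 = Tw1 = (-48, 104)
Tw2 = (-608, -120)
w2·Tw2 = (-48)·(-608) + 104·(-120) = 16704; w2·w2 = (-48)·(-48) + 104·104 = 13120
λ ≈ 16704/13120 = 1.273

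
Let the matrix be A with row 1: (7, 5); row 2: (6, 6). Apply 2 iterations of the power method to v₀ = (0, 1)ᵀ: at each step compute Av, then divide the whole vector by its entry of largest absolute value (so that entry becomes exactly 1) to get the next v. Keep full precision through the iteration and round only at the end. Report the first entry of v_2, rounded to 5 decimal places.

Av0 = (5.000000, 6.000000); divide by 6.000000 → v1 = (0.833333, 1.000000)
Av1 = (10.833333, 11.000000); divide by 11.000000 → v2 = (0.984848, 1.000000)
Requested entry of v2: 65/66 = 0.98485

0.98485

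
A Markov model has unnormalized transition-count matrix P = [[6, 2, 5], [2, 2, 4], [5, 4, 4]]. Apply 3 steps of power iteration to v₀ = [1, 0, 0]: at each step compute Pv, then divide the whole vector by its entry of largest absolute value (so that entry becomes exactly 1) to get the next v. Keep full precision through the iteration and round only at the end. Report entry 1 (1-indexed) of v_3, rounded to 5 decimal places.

1.00000

Pv0 = (6.000000, 2.000000, 5.000000); divide by 6.000000 → v1 = (1.000000, 0.333333, 0.833333)
Pv1 = (10.833333, 6.000000, 9.666667); divide by 10.833333 → v2 = (1.000000, 0.553846, 0.892308)
Pv2 = (11.569231, 6.676923, 10.784615); divide by 11.569231 → v3 = (1.000000, 0.577128, 0.932181)
Requested entry of v3: 752/752 = 1.00000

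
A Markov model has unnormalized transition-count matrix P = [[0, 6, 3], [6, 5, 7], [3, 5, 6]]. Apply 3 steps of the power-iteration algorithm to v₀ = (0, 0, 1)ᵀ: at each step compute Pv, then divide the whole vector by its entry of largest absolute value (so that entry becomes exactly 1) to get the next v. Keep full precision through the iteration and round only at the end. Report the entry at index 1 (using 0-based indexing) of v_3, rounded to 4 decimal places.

1.0000

Pv0 = (3.00000, 7.00000, 6.00000); divide by 7.00000 → v1 = (0.42857, 1.00000, 0.85714)
Pv1 = (8.57143, 13.57143, 11.42857); divide by 13.57143 → v2 = (0.63158, 1.00000, 0.84211)
Pv2 = (8.52632, 14.68421, 11.94737); divide by 14.68421 → v3 = (0.58065, 1.00000, 0.81362)
Requested entry of v3: 1395/1395 = 1.0000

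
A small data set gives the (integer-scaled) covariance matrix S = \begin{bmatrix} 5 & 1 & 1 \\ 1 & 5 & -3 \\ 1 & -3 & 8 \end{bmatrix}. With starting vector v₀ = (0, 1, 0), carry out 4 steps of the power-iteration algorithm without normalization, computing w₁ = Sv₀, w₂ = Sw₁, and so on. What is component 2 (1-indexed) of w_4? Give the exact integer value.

w1 = Sv₀ = (1, 5, -3)
w2 = Sw1 = (7, 35, -38)
w3 = Sw2 = (32, 296, -402)
w4 = Sw3 = (54, 2718, -4072)
The requested component of w4 is 2718.

2718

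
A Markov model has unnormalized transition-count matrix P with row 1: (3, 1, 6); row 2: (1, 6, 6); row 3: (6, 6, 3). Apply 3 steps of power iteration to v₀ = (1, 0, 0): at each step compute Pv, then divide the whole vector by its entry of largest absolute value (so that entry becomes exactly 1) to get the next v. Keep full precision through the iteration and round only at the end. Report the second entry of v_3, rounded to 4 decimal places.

0.8452

Pv0 = (3.00000, 1.00000, 6.00000); divide by 6.00000 → v1 = (0.50000, 0.16667, 1.00000)
Pv1 = (7.66667, 7.50000, 7.00000); divide by 7.66667 → v2 = (1.00000, 0.97826, 0.91304)
Pv2 = (9.45652, 12.34783, 14.60870); divide by 14.60870 → v3 = (0.64732, 0.84524, 1.00000)
Requested entry of v3: 568/672 = 0.8452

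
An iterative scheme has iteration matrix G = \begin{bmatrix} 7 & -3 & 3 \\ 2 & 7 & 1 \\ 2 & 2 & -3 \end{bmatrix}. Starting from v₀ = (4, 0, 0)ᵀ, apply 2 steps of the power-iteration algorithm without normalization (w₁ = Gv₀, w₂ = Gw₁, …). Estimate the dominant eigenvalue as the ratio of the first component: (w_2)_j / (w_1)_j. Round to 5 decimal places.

w1 = Gv₀ = (7·4 + (-3)·0 + 3·0; 2·4 + 7·0 + 1·0; 2·4 + 2·0 + (-3)·0) = (28, 8, 8)
w2 = Gw1 = (7·28 + (-3)·8 + 3·8; 2·28 + 7·8 + 1·8; 2·28 + 2·8 + (-3)·8) = (196, 120, 48)
Ratio at component: 196 / 28 = 7.00000

λ ≈ 7.00000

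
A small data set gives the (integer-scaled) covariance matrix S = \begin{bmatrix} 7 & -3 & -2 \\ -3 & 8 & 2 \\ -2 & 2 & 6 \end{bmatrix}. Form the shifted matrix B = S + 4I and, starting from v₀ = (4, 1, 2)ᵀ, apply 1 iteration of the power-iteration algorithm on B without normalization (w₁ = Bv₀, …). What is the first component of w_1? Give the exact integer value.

B = S + 4I has rows (11, -3, -2); (-3, 12, 2); (-2, 2, 10)
w1 = Bv₀ = (37, 4, 14)
Requested component of w1: 37

37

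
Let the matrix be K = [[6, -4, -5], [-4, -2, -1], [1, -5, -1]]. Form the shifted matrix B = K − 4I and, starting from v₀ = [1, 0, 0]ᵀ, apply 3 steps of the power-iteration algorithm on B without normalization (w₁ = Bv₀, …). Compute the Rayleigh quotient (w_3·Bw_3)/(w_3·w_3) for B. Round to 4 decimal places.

B = K − 4I has rows (2, -4, -5); (-4, -6, -1); (1, -5, -5)
w1 = Bv₀ = (2·1 + (-4)·0 + (-5)·0; (-4)·1 + (-6)·0 + (-1)·0; 1·1 + (-5)·0 + (-5)·0) = (2, -4, 1)
w2 = Bw1 = (2·2 + (-4)·(-4) + (-5)·1; (-4)·2 + (-6)·(-4) + (-1)·1; 1·2 + (-5)·(-4) + (-5)·1) = (15, 15, 17)
w3 = Bw2 = (-115, -167, -145)
Bw3 = (1163, 1607, 1445)
w3·Bw3 = -611639; w3·w3 = 62139; μ ≈ -611639/62139 = -9.8431

-9.8431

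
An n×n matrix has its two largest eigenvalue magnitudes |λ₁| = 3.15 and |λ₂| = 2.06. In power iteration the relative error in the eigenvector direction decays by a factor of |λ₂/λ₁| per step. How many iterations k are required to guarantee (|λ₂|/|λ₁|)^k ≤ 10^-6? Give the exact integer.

|λ₂/λ₁| = 2.06/3.15 = 0.65397
Need k ≥ ln(10^-6) / ln(0.65397) = -13.8155 / -0.4247 ≈ 32.530
Smallest integer k satisfying the bound: 33

33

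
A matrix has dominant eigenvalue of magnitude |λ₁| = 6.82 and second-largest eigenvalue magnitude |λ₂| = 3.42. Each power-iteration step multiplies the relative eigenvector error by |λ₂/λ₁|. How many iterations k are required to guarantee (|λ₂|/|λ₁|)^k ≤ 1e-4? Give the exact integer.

|λ₂/λ₁| = 3.42/6.82 = 0.50147
Need k ≥ ln(1e-4) / ln(0.50147) = -9.2103 / -0.6902 ≈ 13.344
Smallest integer k satisfying the bound: 14

14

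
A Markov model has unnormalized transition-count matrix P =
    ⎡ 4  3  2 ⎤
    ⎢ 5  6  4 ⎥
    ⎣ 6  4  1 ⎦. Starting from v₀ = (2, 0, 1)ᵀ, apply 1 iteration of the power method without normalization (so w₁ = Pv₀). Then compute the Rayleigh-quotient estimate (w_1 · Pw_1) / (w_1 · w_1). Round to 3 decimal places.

w1 = Pv₀ = (4·2 + 3·0 + 2·1; 5·2 + 6·0 + 4·1; 6·2 + 4·0 + 1·1) = (10, 14, 13)
Pw1 = (108, 186, 129)
w1·Pw1 = 10·108 + 14·186 + 13·129 = 5361; w1·w1 = 10·10 + 14·14 + 13·13 = 465
λ ≈ 5361/465 = 11.529

λ ≈ 11.529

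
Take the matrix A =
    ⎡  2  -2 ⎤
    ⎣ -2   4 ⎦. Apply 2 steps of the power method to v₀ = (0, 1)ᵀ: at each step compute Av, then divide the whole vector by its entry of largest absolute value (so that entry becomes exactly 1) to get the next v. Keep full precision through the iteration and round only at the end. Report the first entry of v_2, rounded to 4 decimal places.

-0.6000

Av0 = (-2.00000, 4.00000); divide by 4.00000 → v1 = (-0.50000, 1.00000)
Av1 = (-3.00000, 5.00000); divide by 5.00000 → v2 = (-0.60000, 1.00000)
Requested entry of v2: -12/20 = -0.6000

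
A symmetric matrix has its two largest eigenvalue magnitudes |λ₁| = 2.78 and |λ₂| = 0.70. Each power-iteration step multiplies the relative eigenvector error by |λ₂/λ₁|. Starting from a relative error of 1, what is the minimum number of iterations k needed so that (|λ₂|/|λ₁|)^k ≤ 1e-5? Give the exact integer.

|λ₂/λ₁| = 0.70/2.78 = 0.25180
Need k ≥ ln(1e-5) / ln(0.25180) = -11.5129 / -1.3791 ≈ 8.348
Smallest integer k satisfying the bound: 9

9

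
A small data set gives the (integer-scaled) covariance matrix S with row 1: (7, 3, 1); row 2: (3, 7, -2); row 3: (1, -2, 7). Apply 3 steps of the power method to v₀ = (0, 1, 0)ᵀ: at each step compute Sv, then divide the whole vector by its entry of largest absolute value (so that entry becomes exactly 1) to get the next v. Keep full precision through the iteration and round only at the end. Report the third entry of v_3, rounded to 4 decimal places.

Sv0 = (3.00000, 7.00000, -2.00000); divide by 7.00000 → v1 = (0.42857, 1.00000, -0.28571)
Sv1 = (5.71429, 8.85714, -3.57143); divide by 8.85714 → v2 = (0.64516, 1.00000, -0.40323)
Sv2 = (7.11290, 9.74194, -4.17742); divide by 9.74194 → v3 = (0.73013, 1.00000, -0.42881)
Requested entry of v3: -259/604 = -0.4288

-0.4288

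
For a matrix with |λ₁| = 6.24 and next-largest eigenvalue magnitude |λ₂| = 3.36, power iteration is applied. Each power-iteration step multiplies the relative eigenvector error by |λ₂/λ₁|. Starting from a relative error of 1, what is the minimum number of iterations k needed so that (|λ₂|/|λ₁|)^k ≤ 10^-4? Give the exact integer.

|λ₂/λ₁| = 3.36/6.24 = 0.53846
Need k ≥ ln(10^-4) / ln(0.53846) = -9.2103 / -0.6190 ≈ 14.878
Smallest integer k satisfying the bound: 15

15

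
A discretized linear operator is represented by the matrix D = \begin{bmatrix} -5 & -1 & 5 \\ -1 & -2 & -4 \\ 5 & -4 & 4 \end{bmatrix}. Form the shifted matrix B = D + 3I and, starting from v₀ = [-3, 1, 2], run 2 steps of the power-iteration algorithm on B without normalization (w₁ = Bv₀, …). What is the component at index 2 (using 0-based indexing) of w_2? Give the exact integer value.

56

B = D + 3I has rows (-2, -1, 5); (-1, 1, -4); (5, -4, 7)
w1 = Bv₀ = (15, -4, -5)
w2 = Bw1 = (-51, 1, 56)
Requested component of w2: 56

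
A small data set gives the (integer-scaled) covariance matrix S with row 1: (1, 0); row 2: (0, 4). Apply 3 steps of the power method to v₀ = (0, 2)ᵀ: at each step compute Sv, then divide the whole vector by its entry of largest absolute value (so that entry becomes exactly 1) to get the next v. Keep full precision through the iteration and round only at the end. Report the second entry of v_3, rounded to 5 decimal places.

Sv0 = (0.000000, 8.000000); divide by 8.000000 → v1 = (0.000000, 1.000000)
Sv1 = (0.000000, 4.000000); divide by 4.000000 → v2 = (0.000000, 1.000000)
Sv2 = (0.000000, 4.000000); divide by 4.000000 → v3 = (0.000000, 1.000000)
Requested entry of v3: 128/128 = 1.00000

1.00000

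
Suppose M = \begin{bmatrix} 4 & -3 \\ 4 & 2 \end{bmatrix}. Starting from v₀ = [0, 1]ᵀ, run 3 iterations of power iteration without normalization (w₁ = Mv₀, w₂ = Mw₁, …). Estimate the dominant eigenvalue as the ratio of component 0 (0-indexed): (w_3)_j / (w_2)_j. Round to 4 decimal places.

w1 = Mv₀ = (-3, 2)
w2 = Mw1 = (-18, -8)
w3 = Mw2 = (-48, -88)
Ratio at component: -48 / -18 = 2.6667

λ ≈ 2.6667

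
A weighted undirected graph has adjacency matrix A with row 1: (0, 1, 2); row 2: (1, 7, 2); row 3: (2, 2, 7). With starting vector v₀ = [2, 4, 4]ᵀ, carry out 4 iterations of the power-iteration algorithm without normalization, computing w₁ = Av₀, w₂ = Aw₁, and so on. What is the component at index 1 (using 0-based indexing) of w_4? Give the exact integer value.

w1 = Av₀ = (12, 38, 40)
w2 = Aw1 = (118, 358, 380)
w3 = Aw2 = (1118, 3384, 3612)
w4 = Aw3 = (10608, 32030, 34288)
The requested component of w4 is 32030.

32030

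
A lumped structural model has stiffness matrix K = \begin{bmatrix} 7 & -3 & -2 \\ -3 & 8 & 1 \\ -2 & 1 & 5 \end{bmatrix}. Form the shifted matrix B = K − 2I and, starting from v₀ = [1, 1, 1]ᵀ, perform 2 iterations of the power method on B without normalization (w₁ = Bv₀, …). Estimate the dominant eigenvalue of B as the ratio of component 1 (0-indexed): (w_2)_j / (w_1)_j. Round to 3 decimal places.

μ ≈ 6.500

B = K − 2I has rows (5, -3, -2); (-3, 6, 1); (-2, 1, 3)
w1 = Bv₀ = (5·1 + (-3)·1 + (-2)·1; (-3)·1 + 6·1 + 1·1; (-2)·1 + 1·1 + 3·1) = (0, 4, 2)
w2 = Bw1 = (5·0 + (-3)·4 + (-2)·2; (-3)·0 + 6·4 + 1·2; (-2)·0 + 1·4 + 3·2) = (-16, 26, 10)
Ratio: 26/4 = 6.500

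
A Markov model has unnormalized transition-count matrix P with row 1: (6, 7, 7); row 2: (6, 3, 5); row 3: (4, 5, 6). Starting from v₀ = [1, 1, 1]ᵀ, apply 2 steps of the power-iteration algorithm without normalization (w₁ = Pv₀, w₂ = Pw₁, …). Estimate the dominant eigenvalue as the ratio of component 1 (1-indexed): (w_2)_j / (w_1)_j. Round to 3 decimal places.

λ ≈ 16.150

w1 = Pv₀ = (6·1 + 7·1 + 7·1; 6·1 + 3·1 + 5·1; 4·1 + 5·1 + 6·1) = (20, 14, 15)
w2 = Pw1 = (6·20 + 7·14 + 7·15; 6·20 + 3·14 + 5·15; 4·20 + 5·14 + 6·15) = (323, 237, 240)
Ratio at component: 323 / 20 = 16.150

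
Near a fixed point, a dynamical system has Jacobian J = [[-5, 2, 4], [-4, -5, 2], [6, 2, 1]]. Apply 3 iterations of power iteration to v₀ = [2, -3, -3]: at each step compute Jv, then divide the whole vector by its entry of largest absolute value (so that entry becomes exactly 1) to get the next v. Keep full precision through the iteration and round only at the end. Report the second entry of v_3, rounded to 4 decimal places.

1.0000

Jv0 = (-28.00000, 1.00000, 3.00000); divide by -28.00000 → v1 = (1.00000, -0.03571, -0.10714)
Jv1 = (-5.50000, -4.03571, 5.82143); divide by 5.82143 → v2 = (-0.94479, -0.69325, 1.00000)
Jv2 = (7.33742, 9.24540, -6.05521); divide by 9.24540 → v3 = (0.79363, 1.00000, -0.65494)
Requested entry of v3: -1507/-1507 = 1.0000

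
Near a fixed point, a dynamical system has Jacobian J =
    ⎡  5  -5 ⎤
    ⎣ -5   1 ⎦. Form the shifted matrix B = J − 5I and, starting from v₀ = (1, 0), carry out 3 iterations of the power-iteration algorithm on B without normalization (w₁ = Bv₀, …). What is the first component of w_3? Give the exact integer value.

-100

B = J − 5I has rows (0, -5); (-5, -4)
w1 = Bv₀ = (0, -5)
w2 = Bw1 = (25, 20)
w3 = Bw2 = (-100, -205)
Requested component of w3: -100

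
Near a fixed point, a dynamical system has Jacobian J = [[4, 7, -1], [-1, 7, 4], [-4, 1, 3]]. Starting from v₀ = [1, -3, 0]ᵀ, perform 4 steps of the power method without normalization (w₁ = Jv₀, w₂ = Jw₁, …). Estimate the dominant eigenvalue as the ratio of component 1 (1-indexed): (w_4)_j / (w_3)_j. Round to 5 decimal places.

λ ≈ 7.25980

w1 = Jv₀ = (4·1 + 7·(-3) + (-1)·0; (-1)·1 + 7·(-3) + 4·0; (-4)·1 + 1·(-3) + 3·0) = (-17, -22, -7)
w2 = Jw1 = (4·(-17) + 7·(-22) + (-1)·(-7); (-1)·(-17) + 7·(-22) + 4·(-7); (-4)·(-17) + 1·(-22) + 3·(-7)) = (-215, -165, 25)
w3 = Jw2 = (-2040, -840, 770)
w4 = Jw3 = (-14810, -760, 9630)
Ratio at component: -14810 / -2040 = 7.25980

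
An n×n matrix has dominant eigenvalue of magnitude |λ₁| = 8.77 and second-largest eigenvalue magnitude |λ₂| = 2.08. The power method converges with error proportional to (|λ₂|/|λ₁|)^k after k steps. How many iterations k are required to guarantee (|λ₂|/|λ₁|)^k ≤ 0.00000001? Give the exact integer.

13

|λ₂/λ₁| = 2.08/8.77 = 0.23717
Need k ≥ ln(0.00000001) / ln(0.23717) = -18.4207 / -1.4390 ≈ 12.801
Smallest integer k satisfying the bound: 13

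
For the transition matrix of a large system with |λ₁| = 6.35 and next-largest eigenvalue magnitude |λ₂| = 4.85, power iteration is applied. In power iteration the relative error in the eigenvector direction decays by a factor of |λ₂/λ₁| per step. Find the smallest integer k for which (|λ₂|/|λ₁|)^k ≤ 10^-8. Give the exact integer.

69

|λ₂/λ₁| = 4.85/6.35 = 0.76378
Need k ≥ ln(10^-8) / ln(0.76378) = -18.4207 / -0.2695 ≈ 68.357
Smallest integer k satisfying the bound: 69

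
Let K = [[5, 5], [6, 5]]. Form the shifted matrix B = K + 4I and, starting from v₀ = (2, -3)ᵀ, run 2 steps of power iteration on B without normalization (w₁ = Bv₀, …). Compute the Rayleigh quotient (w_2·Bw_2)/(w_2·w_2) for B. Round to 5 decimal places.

B = K + 4I has rows (9, 5); (6, 9)
w1 = Bv₀ = (9·2 + 5·(-3); 6·2 + 9·(-3)) = (3, -15)
w2 = Bw1 = (9·3 + 5·(-15); 6·3 + 9·(-15)) = (-48, -117)
Bw2 = (-1017, -1341)
w2·Bw2 = 205713; w2·w2 = 15993; μ ≈ 205713/15993 = 12.86269

μ ≈ 12.86269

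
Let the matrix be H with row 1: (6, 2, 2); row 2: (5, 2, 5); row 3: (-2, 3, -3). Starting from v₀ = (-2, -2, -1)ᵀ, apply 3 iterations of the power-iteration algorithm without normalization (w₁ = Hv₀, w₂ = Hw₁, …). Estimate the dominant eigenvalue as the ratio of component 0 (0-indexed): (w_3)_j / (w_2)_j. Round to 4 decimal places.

w1 = Hv₀ = (6·(-2) + 2·(-2) + 2·(-1); 5·(-2) + 2·(-2) + 5·(-1); (-2)·(-2) + 3·(-2) + (-3)·(-1)) = (-18, -19, 1)
w2 = Hw1 = (6·(-18) + 2·(-19) + 2·1; 5·(-18) + 2·(-19) + 5·1; (-2)·(-18) + 3·(-19) + (-3)·1) = (-144, -123, -24)
w3 = Hw2 = (-1158, -1086, -9)
Ratio at component: -1158 / -144 = 8.0417

8.0417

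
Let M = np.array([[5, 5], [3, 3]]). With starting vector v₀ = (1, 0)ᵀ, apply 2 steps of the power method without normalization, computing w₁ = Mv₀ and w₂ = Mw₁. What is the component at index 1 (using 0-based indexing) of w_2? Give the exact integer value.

24

w1 = Mv₀ = (5, 3)
w2 = Mw1 = (40, 24)
The requested component of w2 is 24.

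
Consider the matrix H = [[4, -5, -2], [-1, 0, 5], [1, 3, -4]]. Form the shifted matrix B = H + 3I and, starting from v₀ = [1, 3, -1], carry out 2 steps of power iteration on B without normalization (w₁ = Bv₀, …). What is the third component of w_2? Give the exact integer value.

-8

B = H + 3I has rows (7, -5, -2); (-1, 3, 5); (1, 3, -1)
w1 = Bv₀ = (-6, 3, 11)
w2 = Bw1 = (-79, 70, -8)
Requested component of w2: -8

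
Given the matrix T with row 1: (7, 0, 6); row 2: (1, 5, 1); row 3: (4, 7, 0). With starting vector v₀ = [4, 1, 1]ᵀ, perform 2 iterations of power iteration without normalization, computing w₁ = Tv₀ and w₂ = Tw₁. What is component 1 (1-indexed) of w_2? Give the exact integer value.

w1 = Tv₀ = (7·4 + 0·1 + 6·1; 1·4 + 5·1 + 1·1; 4·4 + 7·1 + 0·1) = (34, 10, 23)
w2 = Tw1 = (7·34 + 0·10 + 6·23; 1·34 + 5·10 + 1·23; 4·34 + 7·10 + 0·23) = (376, 107, 206)
The requested component of w2 is 376.

376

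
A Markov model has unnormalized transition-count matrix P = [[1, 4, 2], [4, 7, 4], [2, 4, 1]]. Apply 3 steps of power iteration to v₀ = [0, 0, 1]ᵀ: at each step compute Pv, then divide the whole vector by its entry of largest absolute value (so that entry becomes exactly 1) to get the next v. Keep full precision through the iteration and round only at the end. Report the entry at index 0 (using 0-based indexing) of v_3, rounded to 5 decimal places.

Pv0 = (2.000000, 4.000000, 1.000000); divide by 4.000000 → v1 = (0.500000, 1.000000, 0.250000)
Pv1 = (5.000000, 10.000000, 5.250000); divide by 10.000000 → v2 = (0.500000, 1.000000, 0.525000)
Pv2 = (5.550000, 11.100000, 5.525000); divide by 11.100000 → v3 = (0.500000, 1.000000, 0.497748)
Requested entry of v3: 222/444 = 0.50000

0.50000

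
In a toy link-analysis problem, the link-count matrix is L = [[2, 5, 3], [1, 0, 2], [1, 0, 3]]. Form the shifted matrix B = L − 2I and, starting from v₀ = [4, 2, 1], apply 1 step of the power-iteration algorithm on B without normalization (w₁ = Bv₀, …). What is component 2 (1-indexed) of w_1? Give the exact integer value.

2

B = L − 2I has rows (0, 5, 3); (1, -2, 2); (1, 0, 1)
w1 = Bv₀ = (13, 2, 5)
Requested component of w1: 2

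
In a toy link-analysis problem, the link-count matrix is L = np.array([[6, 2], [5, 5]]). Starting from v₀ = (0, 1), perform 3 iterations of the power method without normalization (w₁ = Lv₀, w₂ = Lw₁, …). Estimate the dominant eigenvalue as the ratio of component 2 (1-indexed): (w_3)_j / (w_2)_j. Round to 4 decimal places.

λ ≈ 8.1429

w1 = Lv₀ = (6·0 + 2·1; 5·0 + 5·1) = (2, 5)
w2 = Lw1 = (6·2 + 2·5; 5·2 + 5·5) = (22, 35)
w3 = Lw2 = (202, 285)
Ratio at component: 285 / 35 = 8.1429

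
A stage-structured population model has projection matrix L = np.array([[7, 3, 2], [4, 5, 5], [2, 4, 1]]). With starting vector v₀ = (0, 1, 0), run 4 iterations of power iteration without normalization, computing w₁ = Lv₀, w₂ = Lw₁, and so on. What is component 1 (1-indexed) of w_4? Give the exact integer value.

6298

w1 = Lv₀ = (3, 5, 4)
w2 = Lw1 = (44, 57, 30)
w3 = Lw2 = (539, 611, 346)
w4 = Lw3 = (6298, 6941, 3868)
The requested component of w4 is 6298.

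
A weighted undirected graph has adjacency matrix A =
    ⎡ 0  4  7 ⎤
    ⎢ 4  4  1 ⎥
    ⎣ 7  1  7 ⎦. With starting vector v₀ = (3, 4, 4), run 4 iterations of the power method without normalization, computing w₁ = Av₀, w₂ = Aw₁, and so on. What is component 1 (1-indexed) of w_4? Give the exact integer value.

w1 = Av₀ = (44, 32, 53)
w2 = Aw1 = (499, 357, 711)
w3 = Aw2 = (6405, 4135, 8827)
w4 = Aw3 = (78329, 50987, 110759)
The requested component of w4 is 78329.

78329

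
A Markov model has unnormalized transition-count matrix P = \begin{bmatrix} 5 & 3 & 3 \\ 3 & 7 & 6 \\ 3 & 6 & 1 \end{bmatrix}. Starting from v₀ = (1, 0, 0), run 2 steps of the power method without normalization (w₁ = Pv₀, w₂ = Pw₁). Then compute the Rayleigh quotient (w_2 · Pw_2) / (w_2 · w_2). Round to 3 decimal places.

w1 = Pv₀ = (5·1 + 3·0 + 3·0; 3·1 + 7·0 + 6·0; 3·1 + 6·0 + 1·0) = (5, 3, 3)
w2 = Pw1 = (5·5 + 3·3 + 3·3; 3·5 + 7·3 + 6·3; 3·5 + 6·3 + 1·3) = (43, 54, 36)
Pw2 = (485, 723, 489)
w2·Pw2 = 43·485 + 54·723 + 36·489 = 77501; w2·w2 = 43·43 + 54·54 + 36·36 = 6061
λ ≈ 77501/6061 = 12.787

λ ≈ 12.787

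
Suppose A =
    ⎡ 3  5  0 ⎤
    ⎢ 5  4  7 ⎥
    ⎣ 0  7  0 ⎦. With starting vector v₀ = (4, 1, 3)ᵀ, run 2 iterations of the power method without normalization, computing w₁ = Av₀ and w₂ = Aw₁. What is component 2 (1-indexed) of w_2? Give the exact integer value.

314

w1 = Av₀ = (3·4 + 5·1 + 0·3; 5·4 + 4·1 + 7·3; 0·4 + 7·1 + 0·3) = (17, 45, 7)
w2 = Aw1 = (3·17 + 5·45 + 0·7; 5·17 + 4·45 + 7·7; 0·17 + 7·45 + 0·7) = (276, 314, 315)
The requested component of w2 is 314.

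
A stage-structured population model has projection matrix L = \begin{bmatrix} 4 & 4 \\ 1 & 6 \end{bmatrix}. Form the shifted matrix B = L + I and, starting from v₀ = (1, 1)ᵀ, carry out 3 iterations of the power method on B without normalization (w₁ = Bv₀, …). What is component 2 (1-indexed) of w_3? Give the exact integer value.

B = L + I has rows (5, 4); (1, 7)
w1 = Bv₀ = (9, 8)
w2 = Bw1 = (77, 65)
w3 = Bw2 = (645, 532)
Requested component of w3: 532

532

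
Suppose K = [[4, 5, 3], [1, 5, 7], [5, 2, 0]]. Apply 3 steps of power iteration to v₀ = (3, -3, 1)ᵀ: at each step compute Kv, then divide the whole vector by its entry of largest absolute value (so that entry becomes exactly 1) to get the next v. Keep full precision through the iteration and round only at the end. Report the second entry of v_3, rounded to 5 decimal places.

Kv0 = (0.000000, -5.000000, 9.000000); divide by 9.000000 → v1 = (0.000000, -0.555556, 1.000000)
Kv1 = (0.222222, 4.222222, -1.111111); divide by 4.222222 → v2 = (0.052632, 1.000000, -0.263158)
Kv2 = (4.421053, 3.210526, 2.263158); divide by 4.421053 → v3 = (1.000000, 0.726190, 0.511905)
Requested entry of v3: 122/168 = 0.72619

0.72619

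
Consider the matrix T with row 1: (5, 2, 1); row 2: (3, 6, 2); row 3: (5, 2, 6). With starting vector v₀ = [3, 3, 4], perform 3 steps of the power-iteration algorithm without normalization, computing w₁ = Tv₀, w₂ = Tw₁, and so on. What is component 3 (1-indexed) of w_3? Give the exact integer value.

w1 = Tv₀ = (5·3 + 2·3 + 1·4; 3·3 + 6·3 + 2·4; 5·3 + 2·3 + 6·4) = (25, 35, 45)
w2 = Tw1 = (5·25 + 2·35 + 1·45; 3·25 + 6·35 + 2·45; 5·25 + 2·35 + 6·45) = (240, 375, 465)
w3 = Tw2 = (2415, 3900, 4740)
The requested component of w3 is 4740.

4740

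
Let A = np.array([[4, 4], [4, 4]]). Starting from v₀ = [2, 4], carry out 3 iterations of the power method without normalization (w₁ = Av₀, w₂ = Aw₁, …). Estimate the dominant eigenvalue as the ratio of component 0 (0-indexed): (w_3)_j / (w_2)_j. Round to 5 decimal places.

w1 = Av₀ = (4·2 + 4·4; 4·2 + 4·4) = (24, 24)
w2 = Aw1 = (4·24 + 4·24; 4·24 + 4·24) = (192, 192)
w3 = Aw2 = (1536, 1536)
Ratio at component: 1536 / 192 = 8.00000

8.00000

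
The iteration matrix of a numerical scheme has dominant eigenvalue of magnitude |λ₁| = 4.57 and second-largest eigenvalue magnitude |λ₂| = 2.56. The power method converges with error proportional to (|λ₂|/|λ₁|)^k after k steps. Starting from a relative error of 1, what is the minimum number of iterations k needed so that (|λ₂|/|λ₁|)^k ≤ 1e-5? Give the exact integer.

|λ₂/λ₁| = 2.56/4.57 = 0.56018
Need k ≥ ln(1e-5) / ln(0.56018) = -11.5129 / -0.5795 ≈ 19.867
Smallest integer k satisfying the bound: 20

20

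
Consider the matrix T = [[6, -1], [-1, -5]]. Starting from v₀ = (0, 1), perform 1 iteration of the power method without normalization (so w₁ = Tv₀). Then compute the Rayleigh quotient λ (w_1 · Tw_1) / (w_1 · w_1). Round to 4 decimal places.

λ ≈ -4.9615

w1 = Tv₀ = (-1, -5)
Tw1 = (-1, 26)
w1·Tw1 = (-1)·(-1) + (-5)·26 = -129; w1·w1 = (-1)·(-1) + (-5)·(-5) = 26
λ ≈ -129/26 = -4.9615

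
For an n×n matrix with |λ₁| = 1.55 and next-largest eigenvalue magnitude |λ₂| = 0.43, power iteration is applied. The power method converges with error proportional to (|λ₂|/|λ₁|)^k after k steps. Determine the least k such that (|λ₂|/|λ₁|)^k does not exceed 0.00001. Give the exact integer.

|λ₂/λ₁| = 0.43/1.55 = 0.27742
Need k ≥ ln(0.00001) / ln(0.27742) = -11.5129 / -1.2822 ≈ 8.979
Smallest integer k satisfying the bound: 9

9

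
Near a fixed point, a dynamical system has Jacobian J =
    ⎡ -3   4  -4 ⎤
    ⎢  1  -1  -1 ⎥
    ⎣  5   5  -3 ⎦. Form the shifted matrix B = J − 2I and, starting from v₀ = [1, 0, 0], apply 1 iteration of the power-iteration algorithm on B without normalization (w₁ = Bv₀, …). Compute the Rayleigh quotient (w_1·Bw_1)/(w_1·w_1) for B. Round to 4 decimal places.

-5.5490

B = J − 2I has rows (-5, 4, -4); (1, -3, -1); (5, 5, -5)
w1 = Bv₀ = ((-5)·1 + 4·0 + (-4)·0; 1·1 + (-3)·0 + (-1)·0; 5·1 + 5·0 + (-5)·0) = (-5, 1, 5)
Bw1 = (9, -13, -45)
w1·Bw1 = -283; w1·w1 = 51; μ ≈ -283/51 = -5.5490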